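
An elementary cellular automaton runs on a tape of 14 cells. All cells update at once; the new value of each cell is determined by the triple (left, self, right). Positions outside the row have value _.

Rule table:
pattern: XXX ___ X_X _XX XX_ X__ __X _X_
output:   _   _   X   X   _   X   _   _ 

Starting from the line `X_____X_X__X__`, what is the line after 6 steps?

______X_____X_

step 1: _X_____X_X__X_
step 2: __X_____X_X__X
step 3: ___X_____X_X__
step 4: ____X_____X_X_
step 5: _____X_____X_X
step 6: ______X_____X_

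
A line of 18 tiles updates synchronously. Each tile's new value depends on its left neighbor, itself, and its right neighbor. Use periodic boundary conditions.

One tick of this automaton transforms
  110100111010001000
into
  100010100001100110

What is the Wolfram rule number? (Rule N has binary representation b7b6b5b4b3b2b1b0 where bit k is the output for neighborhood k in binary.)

25

position 7: 111 → 0  (bit 7 = 0)
position 1: 110 → 0  (bit 6 = 0)
position 2: 101 → 0  (bit 5 = 0)
position 4: 100 → 1  (bit 4 = 1)
position 0: 011 → 1  (bit 3 = 1)
position 3: 010 → 0  (bit 2 = 0)
position 5: 001 → 0  (bit 1 = 0)
position 12: 000 → 1  (bit 0 = 1)
bits b7..b0 = 00011001 = 25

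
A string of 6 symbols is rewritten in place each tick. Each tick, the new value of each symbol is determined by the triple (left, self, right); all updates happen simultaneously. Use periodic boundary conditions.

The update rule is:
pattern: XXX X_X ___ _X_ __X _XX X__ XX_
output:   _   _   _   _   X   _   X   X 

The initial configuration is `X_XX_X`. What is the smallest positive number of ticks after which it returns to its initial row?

X__X__
_XX_XX
__X__X
XX_XX_
_X__X_
X_XX_X

6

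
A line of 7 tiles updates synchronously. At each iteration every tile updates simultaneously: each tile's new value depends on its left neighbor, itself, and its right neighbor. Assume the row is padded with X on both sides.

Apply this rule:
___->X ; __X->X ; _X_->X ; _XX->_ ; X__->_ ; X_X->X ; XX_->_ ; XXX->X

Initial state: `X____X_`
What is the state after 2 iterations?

_X_XXXX

__XXXXX
_X_XXXX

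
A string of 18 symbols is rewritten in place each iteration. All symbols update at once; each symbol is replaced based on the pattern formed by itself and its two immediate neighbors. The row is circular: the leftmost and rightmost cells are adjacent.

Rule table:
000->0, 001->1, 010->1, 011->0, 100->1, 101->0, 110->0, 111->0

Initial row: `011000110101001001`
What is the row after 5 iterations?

111000001000100111

000101000101111111
101101101100000000
100000000010000001
010000000111000010
111000001000100111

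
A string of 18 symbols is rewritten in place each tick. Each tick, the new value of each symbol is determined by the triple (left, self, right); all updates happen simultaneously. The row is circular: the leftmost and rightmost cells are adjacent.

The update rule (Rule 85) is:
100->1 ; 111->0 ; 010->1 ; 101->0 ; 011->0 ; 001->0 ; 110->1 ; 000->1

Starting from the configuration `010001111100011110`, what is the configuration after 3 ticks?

011100000111000011
000111110001111001
110000011100001101

110000011100001101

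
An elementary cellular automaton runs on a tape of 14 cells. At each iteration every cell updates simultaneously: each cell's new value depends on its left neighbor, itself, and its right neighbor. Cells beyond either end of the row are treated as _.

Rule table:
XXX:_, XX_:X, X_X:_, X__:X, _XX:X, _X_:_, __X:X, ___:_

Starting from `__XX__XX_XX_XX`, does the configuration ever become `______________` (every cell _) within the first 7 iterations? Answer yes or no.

iteration 1: _XXXXXXX_XX_XX
iteration 2: XX_____X_XX_XX
iteration 3: XXX___X__XX_XX
iteration 4: X_XX_X_XXXX_XX
iteration 5: __XX___X__X_XX
iteration 6: _XXXX_X_XX__XX
iteration 7: XX__X___XXXXXX
iteration 7 is XX__X___XXXXXX, still not uniform _

no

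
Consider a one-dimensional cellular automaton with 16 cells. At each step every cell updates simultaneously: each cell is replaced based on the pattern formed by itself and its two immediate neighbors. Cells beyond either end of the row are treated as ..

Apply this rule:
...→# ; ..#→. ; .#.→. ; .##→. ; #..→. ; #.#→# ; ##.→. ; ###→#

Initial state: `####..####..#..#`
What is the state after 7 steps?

.##....##.......
....##....######
###....##..####.
.#..##......##..
.......####....#
######..##..##..
.####..........#

.####..........#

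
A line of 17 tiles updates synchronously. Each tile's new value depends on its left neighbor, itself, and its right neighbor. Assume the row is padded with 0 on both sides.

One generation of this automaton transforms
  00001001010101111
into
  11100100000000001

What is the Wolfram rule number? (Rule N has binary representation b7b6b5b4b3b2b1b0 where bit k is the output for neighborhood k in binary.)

position 14: 111 → 0  (bit 7 = 0)
position 16: 110 → 1  (bit 6 = 1)
position 8: 101 → 0  (bit 5 = 0)
position 5: 100 → 1  (bit 4 = 1)
position 13: 011 → 0  (bit 3 = 0)
position 4: 010 → 0  (bit 2 = 0)
position 3: 001 → 0  (bit 1 = 0)
position 0: 000 → 1  (bit 0 = 1)
bits b7..b0 = 01010001 = 81

81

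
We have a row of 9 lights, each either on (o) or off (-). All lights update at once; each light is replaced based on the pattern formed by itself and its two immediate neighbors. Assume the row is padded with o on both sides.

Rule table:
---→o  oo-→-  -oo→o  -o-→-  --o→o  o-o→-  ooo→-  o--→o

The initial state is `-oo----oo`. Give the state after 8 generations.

------o--

-o-ooooo-
---o-----
ooo-ooooo
----o----
oooo-oooo
-----o---
ooooo-ooo
------o--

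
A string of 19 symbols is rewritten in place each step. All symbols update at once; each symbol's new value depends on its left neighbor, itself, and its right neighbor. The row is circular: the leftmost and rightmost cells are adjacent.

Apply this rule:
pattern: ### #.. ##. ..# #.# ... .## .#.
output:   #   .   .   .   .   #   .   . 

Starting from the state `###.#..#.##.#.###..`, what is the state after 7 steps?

....##..#..##......

.#.............#...
...###########...##
.#..#########..#...
.....#######.....##
.###..#####..###...
..#....###....#..##
....##..#..##......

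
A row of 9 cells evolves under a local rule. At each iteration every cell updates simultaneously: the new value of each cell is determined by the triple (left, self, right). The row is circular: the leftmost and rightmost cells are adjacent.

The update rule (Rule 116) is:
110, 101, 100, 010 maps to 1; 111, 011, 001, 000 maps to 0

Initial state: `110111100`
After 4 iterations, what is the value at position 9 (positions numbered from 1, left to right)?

iteration 1: 011000110
iteration 2: 001100011
iteration 3: 100110001
iteration 4: 110011000
position 9 holds 0

0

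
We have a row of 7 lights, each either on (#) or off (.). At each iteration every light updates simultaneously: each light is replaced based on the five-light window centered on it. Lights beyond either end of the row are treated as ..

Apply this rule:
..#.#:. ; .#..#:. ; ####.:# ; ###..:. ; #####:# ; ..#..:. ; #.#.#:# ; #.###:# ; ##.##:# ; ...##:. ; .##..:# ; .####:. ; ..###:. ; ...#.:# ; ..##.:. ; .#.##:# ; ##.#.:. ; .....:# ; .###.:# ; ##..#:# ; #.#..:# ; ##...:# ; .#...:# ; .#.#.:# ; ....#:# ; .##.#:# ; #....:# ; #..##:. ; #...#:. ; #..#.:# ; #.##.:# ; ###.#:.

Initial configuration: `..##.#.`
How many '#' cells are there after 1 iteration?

4

iteration 1: #..#.##
count of #: 4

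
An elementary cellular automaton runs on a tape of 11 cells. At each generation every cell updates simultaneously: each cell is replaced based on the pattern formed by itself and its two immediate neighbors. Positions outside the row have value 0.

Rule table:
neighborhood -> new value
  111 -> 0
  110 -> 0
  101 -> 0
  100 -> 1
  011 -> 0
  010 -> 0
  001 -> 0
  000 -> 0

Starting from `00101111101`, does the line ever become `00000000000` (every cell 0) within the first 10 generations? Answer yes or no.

yes

generation 1: 00000000000
all cells are 0 at generation 1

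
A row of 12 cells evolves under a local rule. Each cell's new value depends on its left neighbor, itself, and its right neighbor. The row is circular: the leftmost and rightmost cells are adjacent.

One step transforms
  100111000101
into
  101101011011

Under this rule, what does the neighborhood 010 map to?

At position 9 the neighborhood is 010; the next row has 0 there.

0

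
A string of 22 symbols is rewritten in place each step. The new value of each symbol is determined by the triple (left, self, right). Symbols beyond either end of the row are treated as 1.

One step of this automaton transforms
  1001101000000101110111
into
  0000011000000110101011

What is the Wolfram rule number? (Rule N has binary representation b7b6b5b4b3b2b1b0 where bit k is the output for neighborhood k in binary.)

position 16: 111 → 1  (bit 7 = 1)
position 0: 110 → 0  (bit 6 = 0)
position 5: 101 → 1  (bit 5 = 1)
position 1: 100 → 0  (bit 4 = 0)
position 3: 011 → 0  (bit 3 = 0)
position 6: 010 → 1  (bit 2 = 1)
position 2: 001 → 0  (bit 1 = 0)
position 8: 000 → 0  (bit 0 = 0)
bits b7..b0 = 10100100 = 164

164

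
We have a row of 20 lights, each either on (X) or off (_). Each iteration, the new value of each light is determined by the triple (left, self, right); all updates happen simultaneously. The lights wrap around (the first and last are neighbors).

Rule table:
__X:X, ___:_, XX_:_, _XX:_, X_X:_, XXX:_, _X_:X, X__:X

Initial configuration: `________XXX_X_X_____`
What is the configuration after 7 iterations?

iteration 1: _______X____X_XX____
iteration 2: ______XXX__XX___X___
iteration 3: _____X___XX__X_XXX__
iteration 4: ____XXX_X__XXX____X_
iteration 5: ___X____XXX___X__XXX
iteration 6: X_XXX__X___X_XXXX___
iteration 7: X____XXXX_XX_____X_X

X____XXXX_XX_____X_X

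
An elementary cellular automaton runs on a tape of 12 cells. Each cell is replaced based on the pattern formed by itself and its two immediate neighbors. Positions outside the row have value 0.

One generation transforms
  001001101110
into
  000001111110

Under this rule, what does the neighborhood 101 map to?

At position 7 the neighborhood is 101; the next row has 1 there.

1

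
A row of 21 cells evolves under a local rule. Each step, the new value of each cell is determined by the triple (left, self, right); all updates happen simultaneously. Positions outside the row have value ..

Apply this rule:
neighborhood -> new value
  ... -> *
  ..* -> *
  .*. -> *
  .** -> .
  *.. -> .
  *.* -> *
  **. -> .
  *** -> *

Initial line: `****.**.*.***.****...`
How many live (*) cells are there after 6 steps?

.**.*..***.*.*.**..**
*..**.*.*.*****...*..
*.*..*****.***..***.*
***.*.***.*.*..*.*.**
.*.***.*.****.*****..
***.*.***.**.*.***..*
count of *: 14

14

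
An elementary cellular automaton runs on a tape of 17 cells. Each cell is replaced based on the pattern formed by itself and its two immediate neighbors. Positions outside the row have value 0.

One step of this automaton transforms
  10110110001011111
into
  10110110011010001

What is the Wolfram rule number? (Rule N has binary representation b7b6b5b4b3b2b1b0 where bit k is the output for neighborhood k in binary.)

position 13: 111 → 0  (bit 7 = 0)
position 3: 110 → 1  (bit 6 = 1)
position 1: 101 → 0  (bit 5 = 0)
position 7: 100 → 0  (bit 4 = 0)
position 2: 011 → 1  (bit 3 = 1)
position 0: 010 → 1  (bit 2 = 1)
position 9: 001 → 1  (bit 1 = 1)
position 8: 000 → 0  (bit 0 = 0)
bits b7..b0 = 01001110 = 78

78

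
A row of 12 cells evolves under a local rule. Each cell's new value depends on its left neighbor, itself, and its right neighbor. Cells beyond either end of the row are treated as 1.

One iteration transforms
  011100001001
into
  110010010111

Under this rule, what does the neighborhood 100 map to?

At position 4 the neighborhood is 100; the next row has 1 there.

1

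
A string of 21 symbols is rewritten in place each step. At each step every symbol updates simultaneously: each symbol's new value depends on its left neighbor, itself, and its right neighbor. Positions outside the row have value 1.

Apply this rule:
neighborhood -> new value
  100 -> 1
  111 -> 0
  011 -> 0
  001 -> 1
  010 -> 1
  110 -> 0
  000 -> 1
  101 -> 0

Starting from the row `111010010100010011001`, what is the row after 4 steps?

000011110111111100110
111100000000000011000
000011111111111100111
111100000000000011000

111100000000000011000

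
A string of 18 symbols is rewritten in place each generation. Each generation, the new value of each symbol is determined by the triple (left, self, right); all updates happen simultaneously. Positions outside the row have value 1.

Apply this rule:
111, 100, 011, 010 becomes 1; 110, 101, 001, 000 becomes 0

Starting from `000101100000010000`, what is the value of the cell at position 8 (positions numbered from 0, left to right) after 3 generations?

0

100101010000011000
010101011000010100
010101010100010110
position 8 holds 0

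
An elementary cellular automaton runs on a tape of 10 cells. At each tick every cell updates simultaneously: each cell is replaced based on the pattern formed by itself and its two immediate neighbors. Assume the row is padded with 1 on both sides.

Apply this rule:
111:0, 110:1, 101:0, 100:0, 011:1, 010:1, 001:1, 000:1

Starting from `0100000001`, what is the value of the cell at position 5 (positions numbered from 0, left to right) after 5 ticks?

0101111111
0101000000
0101011111
0101010000
0101010111
position 5 holds 1

1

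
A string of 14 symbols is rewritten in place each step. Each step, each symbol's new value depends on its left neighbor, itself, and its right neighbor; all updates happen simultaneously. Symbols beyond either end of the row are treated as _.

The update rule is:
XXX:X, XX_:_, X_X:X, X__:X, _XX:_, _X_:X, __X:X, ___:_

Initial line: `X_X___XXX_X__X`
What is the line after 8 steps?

_XXXXXXXX_XX__

XXXX_X_X_XXXXX
_XX_XXXXX_XXX_
X__X_XXX_X_X_X
XXXXX_X_XXXXXX
_XXX_XXX_XXXX_
X_X_X_X_X_XX_X
XXXXXXXXXX__XX
_XXXXXXXX_XX__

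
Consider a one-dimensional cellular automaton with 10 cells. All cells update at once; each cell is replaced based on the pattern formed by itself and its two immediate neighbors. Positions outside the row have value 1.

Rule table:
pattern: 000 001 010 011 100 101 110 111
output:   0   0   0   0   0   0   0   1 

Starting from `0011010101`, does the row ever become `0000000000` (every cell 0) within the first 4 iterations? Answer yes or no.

yes

iteration 1: 0000000000
all cells are 0 at iteration 1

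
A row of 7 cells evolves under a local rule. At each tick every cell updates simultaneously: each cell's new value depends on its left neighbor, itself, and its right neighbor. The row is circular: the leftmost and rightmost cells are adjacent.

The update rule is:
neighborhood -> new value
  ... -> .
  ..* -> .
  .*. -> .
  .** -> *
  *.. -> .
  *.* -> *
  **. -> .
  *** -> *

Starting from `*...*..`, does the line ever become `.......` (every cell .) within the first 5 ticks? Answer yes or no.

yes

.......
all cells are . at tick 1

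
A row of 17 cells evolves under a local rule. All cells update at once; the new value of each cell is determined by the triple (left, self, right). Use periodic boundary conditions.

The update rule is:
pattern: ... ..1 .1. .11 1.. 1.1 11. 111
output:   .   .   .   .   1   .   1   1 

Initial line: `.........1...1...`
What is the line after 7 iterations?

..........1...1..
...........1...1.
............1...1
1............1...
.1............1..
..1............1.
...1............1

...1............1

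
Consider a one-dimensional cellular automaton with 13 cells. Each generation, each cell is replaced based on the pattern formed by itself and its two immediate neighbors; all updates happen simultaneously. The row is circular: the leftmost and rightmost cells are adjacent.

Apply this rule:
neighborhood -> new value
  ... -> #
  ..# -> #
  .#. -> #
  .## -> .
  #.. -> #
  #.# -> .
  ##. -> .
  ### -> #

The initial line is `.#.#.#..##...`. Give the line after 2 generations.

generation 1: ##.#.###..###
generation 2: #..#..#.##.##

#..#..#.##.##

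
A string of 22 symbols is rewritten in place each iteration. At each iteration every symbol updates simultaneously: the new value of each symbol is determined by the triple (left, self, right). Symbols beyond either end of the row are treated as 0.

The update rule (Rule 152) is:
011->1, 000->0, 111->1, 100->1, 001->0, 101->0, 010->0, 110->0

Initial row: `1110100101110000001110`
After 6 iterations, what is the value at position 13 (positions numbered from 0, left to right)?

1

1100010001101000001101
1010001001000100001000
0001000100100010000100
0000100010010001000010
0000010001001000100001
0000001000100100010000
position 13 holds 1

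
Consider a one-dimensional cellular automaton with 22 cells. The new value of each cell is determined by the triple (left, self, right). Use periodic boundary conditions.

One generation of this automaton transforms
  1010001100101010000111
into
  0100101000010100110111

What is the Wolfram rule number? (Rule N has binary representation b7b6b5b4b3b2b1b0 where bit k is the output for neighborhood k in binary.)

169

position 20: 111 → 1  (bit 7 = 1)
position 0: 110 → 0  (bit 6 = 0)
position 1: 101 → 1  (bit 5 = 1)
position 3: 100 → 0  (bit 4 = 0)
position 6: 011 → 1  (bit 3 = 1)
position 2: 010 → 0  (bit 2 = 0)
position 5: 001 → 0  (bit 1 = 0)
position 4: 000 → 1  (bit 0 = 1)
bits b7..b0 = 10101001 = 169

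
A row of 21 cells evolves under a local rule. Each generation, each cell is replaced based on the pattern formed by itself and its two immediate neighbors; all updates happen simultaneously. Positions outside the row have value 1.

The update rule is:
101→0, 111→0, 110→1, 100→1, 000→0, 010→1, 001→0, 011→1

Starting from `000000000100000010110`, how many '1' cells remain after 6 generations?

generation 1: 100000000110000010110
generation 2: 110000000111000010110
generation 3: 011000000101100010110
generation 4: 011100000101110010110
generation 5: 010110000101011010110
generation 6: 010111000101011010110
count of 1: 11

11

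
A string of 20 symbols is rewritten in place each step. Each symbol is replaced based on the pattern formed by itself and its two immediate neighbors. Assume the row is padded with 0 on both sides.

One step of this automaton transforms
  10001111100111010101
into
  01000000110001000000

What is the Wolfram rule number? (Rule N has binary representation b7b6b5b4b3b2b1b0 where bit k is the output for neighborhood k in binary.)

position 5: 111 → 0  (bit 7 = 0)
position 8: 110 → 1  (bit 6 = 1)
position 14: 101 → 0  (bit 5 = 0)
position 1: 100 → 1  (bit 4 = 1)
position 4: 011 → 0  (bit 3 = 0)
position 0: 010 → 0  (bit 2 = 0)
position 3: 001 → 0  (bit 1 = 0)
position 2: 000 → 0  (bit 0 = 0)
bits b7..b0 = 01010000 = 80

80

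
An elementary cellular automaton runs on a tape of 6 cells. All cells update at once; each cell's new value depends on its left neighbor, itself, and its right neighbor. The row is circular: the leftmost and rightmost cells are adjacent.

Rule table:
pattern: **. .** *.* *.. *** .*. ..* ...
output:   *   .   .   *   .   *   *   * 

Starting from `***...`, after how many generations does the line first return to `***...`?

..****
**...*
.****.
*...**
****..
...***
***..*
..***.
**..**
.***..
*..***
***...

12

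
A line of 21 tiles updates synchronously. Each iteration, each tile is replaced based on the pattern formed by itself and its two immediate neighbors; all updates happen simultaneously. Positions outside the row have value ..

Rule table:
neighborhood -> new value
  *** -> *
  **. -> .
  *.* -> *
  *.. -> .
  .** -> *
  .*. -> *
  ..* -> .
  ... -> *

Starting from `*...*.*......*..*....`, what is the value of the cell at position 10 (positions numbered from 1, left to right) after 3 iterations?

*

iteration 1: *.*.***.****.*..*.***
iteration 2: ******.****.**..****.
iteration 3: *****.****.**...***..
position 10 holds *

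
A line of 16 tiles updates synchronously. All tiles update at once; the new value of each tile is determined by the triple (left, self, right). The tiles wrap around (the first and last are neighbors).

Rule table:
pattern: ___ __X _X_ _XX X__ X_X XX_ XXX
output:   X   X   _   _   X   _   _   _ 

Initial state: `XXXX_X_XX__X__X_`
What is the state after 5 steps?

_________XXXXX__

_________XX_XX__
XXXXXXXXX_____XX
_________XXXXX__
XXXXXXXXX_____XX  (repeats step 2; period 2)
step 5: _________XXXXX__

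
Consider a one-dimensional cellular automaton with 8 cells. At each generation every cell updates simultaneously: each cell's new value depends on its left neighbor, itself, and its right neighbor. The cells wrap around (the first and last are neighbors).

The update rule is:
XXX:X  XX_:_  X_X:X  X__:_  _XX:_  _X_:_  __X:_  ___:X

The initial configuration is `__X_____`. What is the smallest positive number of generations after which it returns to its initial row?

X___XXXX
__X__XXX
______X_
XXXXX___
_XXX__X_
__X_____

6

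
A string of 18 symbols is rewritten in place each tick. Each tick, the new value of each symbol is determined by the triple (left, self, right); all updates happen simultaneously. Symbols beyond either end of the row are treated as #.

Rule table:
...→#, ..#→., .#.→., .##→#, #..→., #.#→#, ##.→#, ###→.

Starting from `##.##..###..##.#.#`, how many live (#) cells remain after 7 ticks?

tick 1: .####..#.#..###.##
tick 2: ##..#...#...#.###.
tick 3: .#....#...#..##.##
tick 4: #..##...#....####.
tick 5: #..##.#...##.#..##
tick 6: #..###..#.###...#.
tick 7: #..#.#...##.#.#..#
count of #: 8

8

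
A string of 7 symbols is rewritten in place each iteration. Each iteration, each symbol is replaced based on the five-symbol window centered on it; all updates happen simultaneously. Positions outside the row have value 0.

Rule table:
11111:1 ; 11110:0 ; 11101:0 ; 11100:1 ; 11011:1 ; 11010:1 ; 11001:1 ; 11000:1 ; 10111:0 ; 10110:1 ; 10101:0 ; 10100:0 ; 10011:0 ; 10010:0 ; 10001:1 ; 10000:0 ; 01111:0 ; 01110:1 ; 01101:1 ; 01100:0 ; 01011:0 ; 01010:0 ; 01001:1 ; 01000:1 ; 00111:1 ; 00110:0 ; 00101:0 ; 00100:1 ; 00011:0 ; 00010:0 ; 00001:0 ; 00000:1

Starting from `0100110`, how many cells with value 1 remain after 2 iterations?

3

iteration 1: 0110001
iteration 2: 0001101
count of 1: 3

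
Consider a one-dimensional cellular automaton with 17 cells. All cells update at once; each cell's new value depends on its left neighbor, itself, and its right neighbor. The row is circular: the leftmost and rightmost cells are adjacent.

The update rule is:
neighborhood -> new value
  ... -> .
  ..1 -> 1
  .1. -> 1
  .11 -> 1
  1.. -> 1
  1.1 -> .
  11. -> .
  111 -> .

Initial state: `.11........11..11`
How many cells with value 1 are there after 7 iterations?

8

iteration 1: .1.1......11.111.
iteration 2: 11.11....11..1..1
iteration 3: ...1.1..11.111111
iteration 4: 1.11.1111..1.....
iteration 5: 1.1..1...1111...1
iteration 6: ..11111.11...1.11
iteration 7: 111.....1.1.11.1.
count of 1: 8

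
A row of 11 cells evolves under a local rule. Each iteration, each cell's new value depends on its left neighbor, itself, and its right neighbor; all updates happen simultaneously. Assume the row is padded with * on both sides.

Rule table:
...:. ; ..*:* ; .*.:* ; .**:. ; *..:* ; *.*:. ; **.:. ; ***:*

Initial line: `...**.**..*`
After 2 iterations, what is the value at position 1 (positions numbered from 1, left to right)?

*.*.....**.
..**...*...
position 1 holds .

.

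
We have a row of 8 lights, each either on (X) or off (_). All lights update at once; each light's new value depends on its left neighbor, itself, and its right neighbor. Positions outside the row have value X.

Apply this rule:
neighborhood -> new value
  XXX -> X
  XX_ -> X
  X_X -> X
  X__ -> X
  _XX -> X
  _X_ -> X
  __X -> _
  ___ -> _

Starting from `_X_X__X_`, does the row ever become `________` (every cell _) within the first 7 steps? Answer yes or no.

no

XXXXX_XX
XXXXXXXX
XXXXXXXX  (fixed point — unchanged through step 7)
step 7 is XXXXXXXX, still not uniform _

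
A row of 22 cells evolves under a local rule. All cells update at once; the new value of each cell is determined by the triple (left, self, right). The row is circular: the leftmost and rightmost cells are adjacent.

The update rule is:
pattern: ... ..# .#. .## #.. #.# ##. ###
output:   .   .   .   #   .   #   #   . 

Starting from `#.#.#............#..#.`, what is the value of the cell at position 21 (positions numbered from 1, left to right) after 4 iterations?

.

.#.#.................#
#.#...................
.#....................
......................
position 21 holds .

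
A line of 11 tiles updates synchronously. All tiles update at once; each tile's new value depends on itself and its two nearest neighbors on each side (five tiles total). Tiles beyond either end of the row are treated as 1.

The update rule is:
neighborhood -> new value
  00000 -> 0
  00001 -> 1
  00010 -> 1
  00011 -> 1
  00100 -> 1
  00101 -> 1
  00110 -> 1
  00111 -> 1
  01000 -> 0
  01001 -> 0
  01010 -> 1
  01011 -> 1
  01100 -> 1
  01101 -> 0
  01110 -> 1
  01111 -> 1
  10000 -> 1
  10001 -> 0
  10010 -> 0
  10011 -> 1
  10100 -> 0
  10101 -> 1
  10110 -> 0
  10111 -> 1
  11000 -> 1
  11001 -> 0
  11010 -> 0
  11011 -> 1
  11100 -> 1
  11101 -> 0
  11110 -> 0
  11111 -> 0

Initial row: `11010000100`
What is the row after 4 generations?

00000111101
11011110011
00111010111
01110011110

01110011110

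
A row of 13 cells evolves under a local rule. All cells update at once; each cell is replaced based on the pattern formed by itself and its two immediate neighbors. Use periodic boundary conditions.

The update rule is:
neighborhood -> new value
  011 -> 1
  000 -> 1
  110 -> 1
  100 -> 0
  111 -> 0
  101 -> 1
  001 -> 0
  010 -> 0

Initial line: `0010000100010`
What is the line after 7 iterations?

1111001111101

1000110001000
0010110100010
1001111001000
0001001000010
1100000011000
1101111011010
1111001111101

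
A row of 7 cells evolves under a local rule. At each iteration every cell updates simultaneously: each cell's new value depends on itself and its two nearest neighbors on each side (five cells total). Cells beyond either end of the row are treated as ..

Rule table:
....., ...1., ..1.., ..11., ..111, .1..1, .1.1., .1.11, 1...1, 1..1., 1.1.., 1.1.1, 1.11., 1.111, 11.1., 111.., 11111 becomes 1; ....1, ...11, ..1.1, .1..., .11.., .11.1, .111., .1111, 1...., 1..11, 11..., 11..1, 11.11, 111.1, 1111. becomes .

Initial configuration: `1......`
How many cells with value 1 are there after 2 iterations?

4

1..1111
11.1..1
count of 1: 4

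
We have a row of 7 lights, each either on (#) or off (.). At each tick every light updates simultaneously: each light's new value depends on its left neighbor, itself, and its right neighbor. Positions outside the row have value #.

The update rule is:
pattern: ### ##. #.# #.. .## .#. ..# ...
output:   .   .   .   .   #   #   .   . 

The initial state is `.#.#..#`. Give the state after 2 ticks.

tick 1: .#.#..#  (fixed point — unchanged through tick 2)

.#.#..#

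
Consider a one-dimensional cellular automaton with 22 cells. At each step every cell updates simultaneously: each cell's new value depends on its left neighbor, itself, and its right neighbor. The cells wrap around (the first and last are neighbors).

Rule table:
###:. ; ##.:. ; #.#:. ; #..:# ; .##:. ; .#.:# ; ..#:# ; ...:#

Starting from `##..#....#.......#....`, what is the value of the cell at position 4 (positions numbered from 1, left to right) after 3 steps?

#

..####################
##....................
..####################
position 4 holds #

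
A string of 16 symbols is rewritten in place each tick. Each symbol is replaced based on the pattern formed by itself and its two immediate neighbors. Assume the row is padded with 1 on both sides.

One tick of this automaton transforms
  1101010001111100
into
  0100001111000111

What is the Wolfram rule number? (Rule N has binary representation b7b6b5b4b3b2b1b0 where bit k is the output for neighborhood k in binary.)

position 0: 111 → 0  (bit 7 = 0)
position 1: 110 → 1  (bit 6 = 1)
position 2: 101 → 0  (bit 5 = 0)
position 6: 100 → 1  (bit 4 = 1)
position 9: 011 → 1  (bit 3 = 1)
position 3: 010 → 0  (bit 2 = 0)
position 8: 001 → 1  (bit 1 = 1)
position 7: 000 → 1  (bit 0 = 1)
bits b7..b0 = 01011011 = 91

91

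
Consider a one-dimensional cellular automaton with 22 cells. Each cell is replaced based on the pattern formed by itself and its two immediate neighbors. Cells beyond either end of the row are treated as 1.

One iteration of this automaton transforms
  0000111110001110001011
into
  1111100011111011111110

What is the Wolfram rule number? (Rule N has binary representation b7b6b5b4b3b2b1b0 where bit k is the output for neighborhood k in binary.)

position 5: 111 → 0  (bit 7 = 0)
position 8: 110 → 1  (bit 6 = 1)
position 19: 101 → 1  (bit 5 = 1)
position 0: 100 → 1  (bit 4 = 1)
position 4: 011 → 1  (bit 3 = 1)
position 18: 010 → 1  (bit 2 = 1)
position 3: 001 → 1  (bit 1 = 1)
position 1: 000 → 1  (bit 0 = 1)
bits b7..b0 = 01111111 = 127

127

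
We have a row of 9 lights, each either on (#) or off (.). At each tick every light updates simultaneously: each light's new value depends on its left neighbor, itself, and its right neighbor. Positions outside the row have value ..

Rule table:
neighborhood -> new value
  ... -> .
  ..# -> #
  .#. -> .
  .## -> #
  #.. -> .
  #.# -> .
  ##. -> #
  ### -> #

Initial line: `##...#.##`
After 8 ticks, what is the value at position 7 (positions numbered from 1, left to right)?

##..#..##
##.#..###
##...####
##..#####
##.######
##.######  (fixed point — unchanged through tick 8)
position 7 holds #

#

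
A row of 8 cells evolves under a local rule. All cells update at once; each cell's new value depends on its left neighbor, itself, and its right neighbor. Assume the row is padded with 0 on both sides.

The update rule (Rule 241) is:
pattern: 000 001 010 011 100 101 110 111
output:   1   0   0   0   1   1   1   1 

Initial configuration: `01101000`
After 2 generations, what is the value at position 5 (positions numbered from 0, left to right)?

0

00110111
10011011
position 5 holds 0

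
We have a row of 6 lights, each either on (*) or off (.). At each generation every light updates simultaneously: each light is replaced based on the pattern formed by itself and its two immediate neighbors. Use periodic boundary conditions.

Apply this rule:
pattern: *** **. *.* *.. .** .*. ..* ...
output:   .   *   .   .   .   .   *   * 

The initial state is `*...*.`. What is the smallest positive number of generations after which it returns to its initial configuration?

..**..
**.*.*
.*....
*..***
*.*...
....**
.***.*
...*..
***..*
..*.*.
**....
.*.***
.....*
.****.
*...*.

15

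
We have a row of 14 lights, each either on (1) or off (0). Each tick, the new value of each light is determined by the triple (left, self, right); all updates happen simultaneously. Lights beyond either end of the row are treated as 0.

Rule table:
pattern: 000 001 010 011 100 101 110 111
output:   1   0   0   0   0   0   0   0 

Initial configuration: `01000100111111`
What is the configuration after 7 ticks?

00010000000000

00010000000000
11000111111111
00010000000000  (repeats tick 1; period 2)
tick 7: 00010000000000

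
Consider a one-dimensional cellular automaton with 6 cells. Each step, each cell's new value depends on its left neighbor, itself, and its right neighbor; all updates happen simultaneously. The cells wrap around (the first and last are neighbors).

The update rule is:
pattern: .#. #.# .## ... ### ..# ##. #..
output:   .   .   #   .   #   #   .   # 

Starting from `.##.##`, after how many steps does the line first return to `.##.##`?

6

.#..#.
#.##.#
..#..#
##.##.
#..#..
.##.##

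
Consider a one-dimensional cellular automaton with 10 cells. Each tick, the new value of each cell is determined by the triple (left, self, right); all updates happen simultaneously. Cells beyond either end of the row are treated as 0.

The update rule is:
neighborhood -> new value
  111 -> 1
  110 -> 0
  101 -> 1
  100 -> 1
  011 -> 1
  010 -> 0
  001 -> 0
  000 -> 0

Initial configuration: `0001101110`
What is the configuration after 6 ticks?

0001011101
0000111010
0000110101
0000101010
0000010101
0000001010

0000001010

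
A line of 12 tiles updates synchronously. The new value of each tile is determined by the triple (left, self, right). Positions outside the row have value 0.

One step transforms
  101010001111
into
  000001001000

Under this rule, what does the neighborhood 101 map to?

0

At position 1 the neighborhood is 101; the next row has 0 there.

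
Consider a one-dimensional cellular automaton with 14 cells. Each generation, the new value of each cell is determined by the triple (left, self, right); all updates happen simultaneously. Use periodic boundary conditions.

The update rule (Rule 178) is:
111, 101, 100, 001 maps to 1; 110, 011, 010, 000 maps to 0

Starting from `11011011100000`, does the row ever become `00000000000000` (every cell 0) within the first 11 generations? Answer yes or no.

no

00100101010001
11011010101010
00100101010101
11011010101010  (repeats generation 2; period 2)
generation 11: 00100101010101
generation 11 is 00100101010101, still not uniform 0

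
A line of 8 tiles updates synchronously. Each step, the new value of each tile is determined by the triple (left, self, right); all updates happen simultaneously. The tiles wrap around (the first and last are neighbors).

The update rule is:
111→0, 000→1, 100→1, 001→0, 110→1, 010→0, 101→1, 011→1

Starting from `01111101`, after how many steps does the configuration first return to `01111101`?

8

11000110
11110111
00011100
11010111
01101100
01111111
11000001
01111101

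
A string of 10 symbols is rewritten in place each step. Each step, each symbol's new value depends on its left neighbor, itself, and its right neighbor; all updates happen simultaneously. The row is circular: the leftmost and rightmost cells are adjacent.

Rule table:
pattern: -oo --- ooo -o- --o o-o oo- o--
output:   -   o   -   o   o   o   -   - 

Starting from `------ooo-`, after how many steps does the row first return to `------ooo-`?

20

oooooo----
-------ooo
-oooooo---
o-------oo
--oooooo--
oo-------o
---oooooo-
ooo-------
----oooooo
-ooo------
o----ooooo
--ooo-----
oo----oooo
---ooo----
ooo----ooo
----ooo---
oooo----oo
-----ooo--
ooooo----o
------ooo-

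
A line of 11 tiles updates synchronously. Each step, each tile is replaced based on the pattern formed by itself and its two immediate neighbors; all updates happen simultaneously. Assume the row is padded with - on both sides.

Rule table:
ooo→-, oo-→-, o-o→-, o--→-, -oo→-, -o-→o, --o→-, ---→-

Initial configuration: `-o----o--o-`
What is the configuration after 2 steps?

-o----o--o-  (fixed point — unchanged through step 2)

-o----o--o-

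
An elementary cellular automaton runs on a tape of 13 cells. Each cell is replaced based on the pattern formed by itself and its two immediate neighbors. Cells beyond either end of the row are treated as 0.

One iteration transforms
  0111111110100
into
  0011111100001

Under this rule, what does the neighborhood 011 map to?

At position 1 the neighborhood is 011; the next row has 0 there.

0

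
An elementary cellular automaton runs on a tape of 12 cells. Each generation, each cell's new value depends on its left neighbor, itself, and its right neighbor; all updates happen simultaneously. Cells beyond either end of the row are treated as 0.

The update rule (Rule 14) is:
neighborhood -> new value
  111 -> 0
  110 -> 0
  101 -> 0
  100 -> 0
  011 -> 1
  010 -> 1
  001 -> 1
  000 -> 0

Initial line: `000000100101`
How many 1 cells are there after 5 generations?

000001101101
000011001001
000110011011
001100110010
011001100110
count of 1: 6

6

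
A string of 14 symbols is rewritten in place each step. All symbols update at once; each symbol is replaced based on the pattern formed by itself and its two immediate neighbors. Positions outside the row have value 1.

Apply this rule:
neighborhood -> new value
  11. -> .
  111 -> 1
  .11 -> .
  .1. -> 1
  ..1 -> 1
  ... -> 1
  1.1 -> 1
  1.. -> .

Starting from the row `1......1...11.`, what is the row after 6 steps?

.1..1..1.1.1.1

..111111.11..1
.1.1111.1...1.
111.11.11.1111
11.1..1..1.111
1.11.11.111.11
.1..1..1.1.1.1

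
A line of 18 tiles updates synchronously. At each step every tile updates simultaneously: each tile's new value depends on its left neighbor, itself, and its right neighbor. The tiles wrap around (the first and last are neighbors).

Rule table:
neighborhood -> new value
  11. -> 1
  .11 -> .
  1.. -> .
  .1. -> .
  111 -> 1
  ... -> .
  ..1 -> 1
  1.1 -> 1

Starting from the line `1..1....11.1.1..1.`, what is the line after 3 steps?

1....1.1.1.1.1.1..

..1....1.11.1..1.1
.1....1.1.11..1.1.
1....1.1.1.1.1.1..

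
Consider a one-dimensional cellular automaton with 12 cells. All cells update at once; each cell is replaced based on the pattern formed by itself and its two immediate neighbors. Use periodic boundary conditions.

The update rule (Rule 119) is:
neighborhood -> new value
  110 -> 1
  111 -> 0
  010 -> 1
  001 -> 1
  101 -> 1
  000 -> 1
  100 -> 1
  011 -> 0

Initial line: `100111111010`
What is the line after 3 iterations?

111000001111
001111110000
110000011111

110000011111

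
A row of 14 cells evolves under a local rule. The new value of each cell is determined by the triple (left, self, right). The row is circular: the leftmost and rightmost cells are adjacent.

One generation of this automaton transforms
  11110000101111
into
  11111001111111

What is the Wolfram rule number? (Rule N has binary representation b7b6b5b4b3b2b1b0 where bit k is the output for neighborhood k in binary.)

254

position 0: 111 → 1  (bit 7 = 1)
position 3: 110 → 1  (bit 6 = 1)
position 9: 101 → 1  (bit 5 = 1)
position 4: 100 → 1  (bit 4 = 1)
position 10: 011 → 1  (bit 3 = 1)
position 8: 010 → 1  (bit 2 = 1)
position 7: 001 → 1  (bit 1 = 1)
position 5: 000 → 0  (bit 0 = 0)
bits b7..b0 = 11111110 = 254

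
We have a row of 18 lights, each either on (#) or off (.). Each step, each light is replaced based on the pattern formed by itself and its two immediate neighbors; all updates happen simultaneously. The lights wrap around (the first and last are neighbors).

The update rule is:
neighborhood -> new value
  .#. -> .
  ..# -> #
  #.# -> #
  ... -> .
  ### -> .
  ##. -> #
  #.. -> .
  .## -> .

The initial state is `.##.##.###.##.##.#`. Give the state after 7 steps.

##.##.#.##.#.#.##.

step 1: #.##.##..##.##.##.
step 2: .#.##.#.#.##.##.##
step 3: #.#.##.#.#.##.##.#
step 4: ##.#.##.#.#.##.##.
step 5: .##.#.##.#.#.##.##
step 6: #.##.#.##.#.#.##.#
step 7: ##.##.#.##.#.#.##.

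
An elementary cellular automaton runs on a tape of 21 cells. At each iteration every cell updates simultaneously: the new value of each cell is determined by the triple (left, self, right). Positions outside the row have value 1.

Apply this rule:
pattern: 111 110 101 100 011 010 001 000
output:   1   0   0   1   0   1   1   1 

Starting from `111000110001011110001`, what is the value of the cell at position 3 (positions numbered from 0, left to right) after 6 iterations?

1

110111001111001101110
100010110110110000100
011110000000001111111
001101111111110111111
110000111111100011111
101111011111011101111
position 3 holds 1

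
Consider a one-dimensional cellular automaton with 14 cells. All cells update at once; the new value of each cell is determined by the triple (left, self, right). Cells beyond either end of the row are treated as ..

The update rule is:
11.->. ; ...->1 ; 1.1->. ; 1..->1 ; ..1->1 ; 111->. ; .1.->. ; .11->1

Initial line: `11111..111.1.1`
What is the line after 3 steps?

1....111......
.11111..111111
11....111.....

11....111.....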